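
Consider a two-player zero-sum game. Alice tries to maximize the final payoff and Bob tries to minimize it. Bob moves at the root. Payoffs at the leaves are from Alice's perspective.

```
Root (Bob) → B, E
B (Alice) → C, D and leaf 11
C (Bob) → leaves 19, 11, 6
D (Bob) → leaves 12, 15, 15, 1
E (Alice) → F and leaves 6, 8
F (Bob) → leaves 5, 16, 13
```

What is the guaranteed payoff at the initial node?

8

C (Bob): min(19, 11, 6) = 6
D (Bob): min(12, 15, 15, 1) = 1
B (Alice): max(6, 1, 11) = 11
F (Bob): min(5, 16, 13) = 5
E (Alice): max(5, 6, 8) = 8
Root (Bob): min(11, 8) = 8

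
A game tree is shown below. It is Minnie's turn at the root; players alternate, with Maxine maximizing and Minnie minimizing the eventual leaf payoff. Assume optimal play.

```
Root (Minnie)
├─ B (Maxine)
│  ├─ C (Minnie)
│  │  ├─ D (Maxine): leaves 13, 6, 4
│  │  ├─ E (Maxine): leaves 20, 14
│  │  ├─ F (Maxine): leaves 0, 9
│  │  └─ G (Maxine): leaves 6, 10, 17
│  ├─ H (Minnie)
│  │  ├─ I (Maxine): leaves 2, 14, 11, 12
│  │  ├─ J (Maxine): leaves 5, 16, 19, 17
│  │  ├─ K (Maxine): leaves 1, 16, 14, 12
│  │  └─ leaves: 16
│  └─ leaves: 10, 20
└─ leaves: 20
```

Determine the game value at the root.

20

D (Maxine): max(13, 6, 4) = 13
E (Maxine): max(20, 14) = 20
F (Maxine): max(0, 9) = 9
G (Maxine): max(6, 10, 17) = 17
C (Minnie): min(13, 20, 9, 17) = 9
I (Maxine): max(2, 14, 11, 12) = 14
J (Maxine): max(5, 16, 19, 17) = 19
K (Maxine): max(1, 16, 14, 12) = 16
H (Minnie): min(14, 19, 16, 16) = 14
B (Maxine): max(9, 14, 10, 20) = 20
Root (Minnie): min(20, 20) = 20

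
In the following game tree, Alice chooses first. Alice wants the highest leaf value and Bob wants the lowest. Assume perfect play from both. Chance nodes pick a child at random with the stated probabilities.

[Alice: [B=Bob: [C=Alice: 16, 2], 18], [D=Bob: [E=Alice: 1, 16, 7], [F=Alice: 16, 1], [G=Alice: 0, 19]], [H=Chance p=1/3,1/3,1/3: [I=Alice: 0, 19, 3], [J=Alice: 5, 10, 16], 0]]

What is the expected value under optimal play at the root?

C (Alice): max(16, 2) = 16
B (Bob): min(16, 18) = 16
E (Alice): max(1, 16, 7) = 16
F (Alice): max(16, 1) = 16
G (Alice): max(0, 19) = 19
D (Bob): min(16, 16, 19) = 16
I (Alice): max(0, 19, 3) = 19
J (Alice): max(5, 10, 16) = 16
H (Chance): 1/3·19 + 1/3·16 + 1/3·0 = 11.67
Root (Alice): max(16, 16, 11.67) = 16

16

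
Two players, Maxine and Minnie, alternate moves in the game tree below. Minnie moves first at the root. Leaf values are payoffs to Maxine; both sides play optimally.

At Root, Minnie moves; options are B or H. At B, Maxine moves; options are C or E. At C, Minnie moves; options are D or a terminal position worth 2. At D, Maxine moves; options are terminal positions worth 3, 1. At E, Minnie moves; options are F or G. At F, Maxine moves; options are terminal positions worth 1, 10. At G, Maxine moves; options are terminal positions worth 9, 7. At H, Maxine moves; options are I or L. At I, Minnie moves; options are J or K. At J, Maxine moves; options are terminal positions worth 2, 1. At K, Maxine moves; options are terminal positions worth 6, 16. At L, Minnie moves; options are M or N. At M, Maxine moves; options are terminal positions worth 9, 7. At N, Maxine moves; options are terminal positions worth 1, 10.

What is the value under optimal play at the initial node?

9

D (Maxine): max(3, 1) = 3
C (Minnie): min(3, 2) = 2
F (Maxine): max(1, 10) = 10
G (Maxine): max(9, 7) = 9
E (Minnie): min(10, 9) = 9
B (Maxine): max(2, 9) = 9
J (Maxine): max(2, 1) = 2
K (Maxine): max(6, 16) = 16
I (Minnie): min(2, 16) = 2
M (Maxine): max(9, 7) = 9
N (Maxine): max(1, 10) = 10
L (Minnie): min(9, 10) = 9
H (Maxine): max(2, 9) = 9
Root (Minnie): min(9, 9) = 9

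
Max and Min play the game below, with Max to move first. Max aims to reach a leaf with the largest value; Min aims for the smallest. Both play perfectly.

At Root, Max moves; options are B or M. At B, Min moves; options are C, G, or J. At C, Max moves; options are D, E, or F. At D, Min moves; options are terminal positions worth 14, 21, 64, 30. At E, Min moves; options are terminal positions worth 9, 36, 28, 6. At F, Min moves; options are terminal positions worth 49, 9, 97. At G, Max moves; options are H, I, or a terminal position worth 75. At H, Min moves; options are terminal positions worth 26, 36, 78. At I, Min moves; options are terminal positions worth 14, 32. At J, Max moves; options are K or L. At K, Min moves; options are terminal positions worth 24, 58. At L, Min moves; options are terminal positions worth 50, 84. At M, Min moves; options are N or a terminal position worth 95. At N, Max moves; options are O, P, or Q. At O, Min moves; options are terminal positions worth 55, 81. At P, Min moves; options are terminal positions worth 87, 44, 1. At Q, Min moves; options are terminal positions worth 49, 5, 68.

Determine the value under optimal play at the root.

D (Min): min(14, 21, 64, 30) = 14
E (Min): min(9, 36, 28, 6) = 6
F (Min): min(49, 9, 97) = 9
C (Max): max(14, 6, 9) = 14
H (Min): min(26, 36, 78) = 26
I (Min): min(14, 32) = 14
G (Max): max(26, 14, 75) = 75
K (Min): min(24, 58) = 24
L (Min): min(50, 84) = 50
J (Max): max(24, 50) = 50
B (Min): min(14, 75, 50) = 14
O (Min): min(55, 81) = 55
P (Min): min(87, 44, 1) = 1
Q (Min): min(49, 5, 68) = 5
N (Max): max(55, 1, 5) = 55
M (Min): min(55, 95) = 55
Root (Max): max(14, 55) = 55

55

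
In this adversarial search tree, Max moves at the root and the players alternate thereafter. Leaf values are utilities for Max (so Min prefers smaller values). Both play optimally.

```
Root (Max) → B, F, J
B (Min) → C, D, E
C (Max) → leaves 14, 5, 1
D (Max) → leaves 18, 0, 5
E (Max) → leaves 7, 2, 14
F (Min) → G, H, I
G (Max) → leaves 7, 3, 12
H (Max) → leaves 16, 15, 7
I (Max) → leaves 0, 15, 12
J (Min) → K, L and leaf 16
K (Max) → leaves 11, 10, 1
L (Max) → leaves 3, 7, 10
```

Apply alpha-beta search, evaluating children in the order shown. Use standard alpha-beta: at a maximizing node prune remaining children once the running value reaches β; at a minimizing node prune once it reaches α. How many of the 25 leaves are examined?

C [α=-∞,β=+∞]: v=14
D [α=-∞,β=14]: v=18 after child 1 ≥ β → β-cutoff, skip 2
E [α=-∞,β=14]: v=14
B [α=-∞,β=+∞]: v=14
G [α=14,β=+∞]: v=12
F [α=14,β=+∞]: v=12 after child 1 ≤ α → α-cutoff, skip 2
K [α=14,β=+∞]: v=11
J [α=14,β=+∞]: v=11 after child 1 ≤ α → α-cutoff, skip 2
Root [α=-∞,β=+∞]: v=14
Leaves evaluated: 13 of 25.

13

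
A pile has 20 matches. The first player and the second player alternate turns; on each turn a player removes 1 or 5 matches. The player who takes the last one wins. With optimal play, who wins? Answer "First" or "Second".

i:   0  1  2  3  4  5  6  7  8  9 10 11 12 13 14 15 16 17 18 19 20
     L  W  L  W  L  W  L  W  L  W  L  W  L  W  L  W  L  W  L  W  L
Position 20 is L, so the second player wins.

Second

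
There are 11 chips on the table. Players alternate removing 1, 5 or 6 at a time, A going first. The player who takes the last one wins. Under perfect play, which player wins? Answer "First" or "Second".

Mark each pile size as W (mover wins) or L (mover loses):
i:   0  1  2  3  4  5  6  7  8  9 10 11
     L  W  L  W  L  W  W  W  W  W  W  L
Position 11 is L, so the second player wins.

Second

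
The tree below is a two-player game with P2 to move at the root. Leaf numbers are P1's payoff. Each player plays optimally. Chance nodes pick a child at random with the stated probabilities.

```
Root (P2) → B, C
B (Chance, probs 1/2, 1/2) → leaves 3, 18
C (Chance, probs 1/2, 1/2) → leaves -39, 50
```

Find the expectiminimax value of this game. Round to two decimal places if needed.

5.5

B (Chance): 1/2·3 + 1/2·18 = 10.5
C (Chance): 1/2·-39 + 1/2·50 = 5.5
Root (P2): min(10.5, 5.5) = 5.5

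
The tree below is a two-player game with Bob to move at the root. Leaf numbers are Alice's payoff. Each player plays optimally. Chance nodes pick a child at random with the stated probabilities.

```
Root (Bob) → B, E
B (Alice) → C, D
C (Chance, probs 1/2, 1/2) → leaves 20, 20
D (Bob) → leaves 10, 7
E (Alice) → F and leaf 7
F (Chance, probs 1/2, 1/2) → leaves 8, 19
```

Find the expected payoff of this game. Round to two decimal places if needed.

C (Chance): 1/2·20 + 1/2·20 = 20
D (Bob): min(10, 7) = 7
B (Alice): max(20, 7) = 20
F (Chance): 1/2·8 + 1/2·19 = 13.5
E (Alice): max(13.5, 7) = 13.5
Root (Bob): min(20, 13.5) = 13.5

13.5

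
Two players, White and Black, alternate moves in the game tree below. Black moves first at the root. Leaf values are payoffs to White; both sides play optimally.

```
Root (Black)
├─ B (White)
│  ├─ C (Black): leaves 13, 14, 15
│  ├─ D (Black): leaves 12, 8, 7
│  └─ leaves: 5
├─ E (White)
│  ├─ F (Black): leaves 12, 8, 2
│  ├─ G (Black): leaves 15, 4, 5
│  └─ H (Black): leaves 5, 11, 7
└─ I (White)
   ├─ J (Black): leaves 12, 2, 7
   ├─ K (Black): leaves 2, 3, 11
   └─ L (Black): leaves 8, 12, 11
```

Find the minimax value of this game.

C (Black): min(13, 14, 15) = 13
D (Black): min(12, 8, 7) = 7
B (White): max(13, 7, 5) = 13
F (Black): min(12, 8, 2) = 2
G (Black): min(15, 4, 5) = 4
H (Black): min(5, 11, 7) = 5
E (White): max(2, 4, 5) = 5
J (Black): min(12, 2, 7) = 2
K (Black): min(2, 3, 11) = 2
L (Black): min(8, 12, 11) = 8
I (White): max(2, 2, 8) = 8
Root (Black): min(13, 5, 8) = 5

5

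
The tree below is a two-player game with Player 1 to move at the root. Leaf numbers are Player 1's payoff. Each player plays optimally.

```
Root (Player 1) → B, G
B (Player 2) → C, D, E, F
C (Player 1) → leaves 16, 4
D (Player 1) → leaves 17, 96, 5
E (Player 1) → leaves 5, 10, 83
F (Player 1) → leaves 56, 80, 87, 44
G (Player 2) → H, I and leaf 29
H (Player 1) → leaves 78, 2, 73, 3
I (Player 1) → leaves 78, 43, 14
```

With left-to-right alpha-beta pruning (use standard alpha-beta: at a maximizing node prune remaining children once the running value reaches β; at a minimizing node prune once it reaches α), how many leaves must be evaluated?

13

C [α=-∞,β=+∞]: v=16
D [α=-∞,β=16]: v=17 after child 1 ≥ β → β-cutoff, skip 2
E [α=-∞,β=16]: v=83
F [α=-∞,β=16]: v=56 after child 1 ≥ β → β-cutoff, skip 3
B [α=-∞,β=+∞]: v=16
H [α=16,β=+∞]: v=78
I [α=16,β=78]: v=78 after child 1 ≥ β → β-cutoff, skip 2
G [α=16,β=+∞]: v=29
Root [α=-∞,β=+∞]: v=29
Leaves evaluated: 13 of 20.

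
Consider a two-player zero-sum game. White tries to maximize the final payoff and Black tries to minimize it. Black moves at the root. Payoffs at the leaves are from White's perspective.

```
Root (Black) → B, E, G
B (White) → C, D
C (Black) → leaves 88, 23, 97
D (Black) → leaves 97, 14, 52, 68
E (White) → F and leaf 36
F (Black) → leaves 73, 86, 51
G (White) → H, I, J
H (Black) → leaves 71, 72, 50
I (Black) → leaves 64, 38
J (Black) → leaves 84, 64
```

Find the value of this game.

23

C (Black): min(88, 23, 97) = 23
D (Black): min(97, 14, 52, 68) = 14
B (White): max(23, 14) = 23
F (Black): min(73, 86, 51) = 51
E (White): max(51, 36) = 51
H (Black): min(71, 72, 50) = 50
I (Black): min(64, 38) = 38
J (Black): min(84, 64) = 64
G (White): max(50, 38, 64) = 64
Root (Black): min(23, 51, 64) = 23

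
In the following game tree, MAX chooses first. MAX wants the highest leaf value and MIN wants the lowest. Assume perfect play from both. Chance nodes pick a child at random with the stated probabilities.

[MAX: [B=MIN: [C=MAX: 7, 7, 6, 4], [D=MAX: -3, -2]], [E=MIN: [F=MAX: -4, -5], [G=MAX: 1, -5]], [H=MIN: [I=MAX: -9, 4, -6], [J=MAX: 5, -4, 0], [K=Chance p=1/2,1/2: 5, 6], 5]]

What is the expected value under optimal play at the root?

C (MAX): max(7, 7, 6, 4) = 7
D (MAX): max(-3, -2) = -2
B (MIN): min(7, -2) = -2
F (MAX): max(-4, -5) = -4
G (MAX): max(1, -5) = 1
E (MIN): min(-4, 1) = -4
I (MAX): max(-9, 4, -6) = 4
J (MAX): max(5, -4, 0) = 5
K (Chance): 1/2·5 + 1/2·6 = 5.5
H (MIN): min(4, 5, 5.5, 5) = 4
Root (MAX): max(-2, -4, 4) = 4

4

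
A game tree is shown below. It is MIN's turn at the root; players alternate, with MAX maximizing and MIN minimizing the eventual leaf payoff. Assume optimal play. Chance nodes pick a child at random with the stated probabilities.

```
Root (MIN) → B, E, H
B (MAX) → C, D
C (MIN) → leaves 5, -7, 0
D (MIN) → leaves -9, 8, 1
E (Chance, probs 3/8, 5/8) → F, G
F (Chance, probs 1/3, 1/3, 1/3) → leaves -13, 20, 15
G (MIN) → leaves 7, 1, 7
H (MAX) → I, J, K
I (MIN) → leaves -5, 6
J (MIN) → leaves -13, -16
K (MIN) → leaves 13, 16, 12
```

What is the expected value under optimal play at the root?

-7

C (MIN): min(5, -7, 0) = -7
D (MIN): min(-9, 8, 1) = -9
B (MAX): max(-7, -9) = -7
F (Chance): 1/3·-13 + 1/3·20 + 1/3·15 = 7.33
G (MIN): min(7, 1, 7) = 1
E (Chance): 3/8·7.33 + 5/8·1 = 3.38
I (MIN): min(-5, 6) = -5
J (MIN): min(-13, -16) = -16
K (MIN): min(13, 16, 12) = 12
H (MAX): max(-5, -16, 12) = 12
Root (MIN): min(-7, 3.38, 12) = -7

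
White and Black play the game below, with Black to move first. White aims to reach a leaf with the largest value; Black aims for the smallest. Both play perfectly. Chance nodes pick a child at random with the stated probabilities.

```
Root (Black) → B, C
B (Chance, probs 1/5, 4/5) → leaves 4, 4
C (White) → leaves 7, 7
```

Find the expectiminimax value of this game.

B (Chance): 1/5·4 + 4/5·4 = 4
C (White): max(7, 7) = 7
Root (Black): min(4, 7) = 4

4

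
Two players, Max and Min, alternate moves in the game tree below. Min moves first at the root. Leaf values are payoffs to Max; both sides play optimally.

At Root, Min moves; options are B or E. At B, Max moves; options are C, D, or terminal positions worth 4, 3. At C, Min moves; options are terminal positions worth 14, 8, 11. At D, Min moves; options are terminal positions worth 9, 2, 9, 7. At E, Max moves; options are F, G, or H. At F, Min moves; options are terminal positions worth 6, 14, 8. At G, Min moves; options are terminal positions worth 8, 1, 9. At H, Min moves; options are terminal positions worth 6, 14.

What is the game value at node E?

6

F: min(6, 14, 8) = 6
G: min(8, 1, 9) = 1
H: min(6, 14) = 6
E: max(6, 1, 6) = 6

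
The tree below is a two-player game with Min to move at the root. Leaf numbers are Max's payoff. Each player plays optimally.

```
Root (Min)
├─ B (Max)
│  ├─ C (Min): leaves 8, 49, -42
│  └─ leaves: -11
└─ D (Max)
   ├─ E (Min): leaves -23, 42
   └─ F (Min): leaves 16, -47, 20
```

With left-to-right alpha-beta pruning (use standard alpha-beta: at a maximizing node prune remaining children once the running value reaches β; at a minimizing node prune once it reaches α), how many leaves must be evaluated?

C [α=-∞,β=+∞]: v=-42
B [α=-∞,β=+∞]: v=-11
E [α=-∞,β=-11]: v=-23
F [α=-23,β=-11]: v=-47 after child 2 ≤ α → α-cutoff, skip 1
D [α=-∞,β=-11]: v=-23
Root [α=-∞,β=+∞]: v=-23
Leaves evaluated: 8 of 9.

8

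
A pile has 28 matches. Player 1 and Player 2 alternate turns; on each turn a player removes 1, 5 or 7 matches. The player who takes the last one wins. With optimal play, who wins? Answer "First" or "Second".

Second

Positions where the player to move wins (W) vs loses (L):
i:   0  1  2  3  4  5  6  7  8  9 10 11 12 13 14 15 16 17 18 19 20 21 22 23 24 25 26 27 28
     L  W  L  W  L  W  L  W  L  W  L  W  L  W  L  W  L  W  L  W  L  W  L  W  L  W  L  W  L
Position 28 is L, so the second player wins.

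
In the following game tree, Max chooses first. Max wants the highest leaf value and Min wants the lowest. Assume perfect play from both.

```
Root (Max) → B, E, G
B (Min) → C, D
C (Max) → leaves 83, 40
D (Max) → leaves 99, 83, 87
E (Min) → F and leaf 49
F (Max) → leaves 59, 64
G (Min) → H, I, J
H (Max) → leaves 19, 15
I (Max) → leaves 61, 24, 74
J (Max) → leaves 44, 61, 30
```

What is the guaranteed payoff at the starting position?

C (Max): max(83, 40) = 83
D (Max): max(99, 83, 87) = 99
B (Min): min(83, 99) = 83
F (Max): max(59, 64) = 64
E (Min): min(64, 49) = 49
H (Max): max(19, 15) = 19
I (Max): max(61, 24, 74) = 74
J (Max): max(44, 61, 30) = 61
G (Min): min(19, 74, 61) = 19
Root (Max): max(83, 49, 19) = 83

83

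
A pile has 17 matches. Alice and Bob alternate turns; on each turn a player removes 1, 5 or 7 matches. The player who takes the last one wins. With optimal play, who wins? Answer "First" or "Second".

Positions where the player to move wins (W) vs loses (L):
i:   0  1  2  3  4  5  6  7  8  9 10 11 12 13 14 15 16 17
     L  W  L  W  L  W  L  W  L  W  L  W  L  W  L  W  L  W
Position 17 is W, so the first player wins.

First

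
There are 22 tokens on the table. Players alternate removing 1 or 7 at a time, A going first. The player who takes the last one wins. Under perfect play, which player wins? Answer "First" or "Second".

i:   0  1  2  3  4  5  6  7  8  9 10 11 12 13 14 15 16 17 18 19 20 21 22
     L  W  L  W  L  W  L  W  L  W  L  W  L  W  L  W  L  W  L  W  L  W  L
Position 22 is L, so the second player wins.

Second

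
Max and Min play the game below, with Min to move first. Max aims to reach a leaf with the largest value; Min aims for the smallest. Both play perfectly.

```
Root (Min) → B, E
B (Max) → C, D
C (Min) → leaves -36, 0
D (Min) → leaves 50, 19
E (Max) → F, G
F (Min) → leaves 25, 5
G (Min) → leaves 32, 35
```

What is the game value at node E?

32

F: min(25, 5) = 5
G: min(32, 35) = 32
E: max(5, 32) = 32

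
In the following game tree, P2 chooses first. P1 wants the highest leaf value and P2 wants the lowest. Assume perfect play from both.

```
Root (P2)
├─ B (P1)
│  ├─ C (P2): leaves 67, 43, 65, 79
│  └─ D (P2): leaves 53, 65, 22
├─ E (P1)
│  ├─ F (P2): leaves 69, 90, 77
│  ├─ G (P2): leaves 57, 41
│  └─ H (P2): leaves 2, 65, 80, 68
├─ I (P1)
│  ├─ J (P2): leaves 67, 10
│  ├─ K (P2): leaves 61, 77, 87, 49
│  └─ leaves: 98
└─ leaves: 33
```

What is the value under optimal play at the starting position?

C (P2): min(67, 43, 65, 79) = 43
D (P2): min(53, 65, 22) = 22
B (P1): max(43, 22) = 43
F (P2): min(69, 90, 77) = 69
G (P2): min(57, 41) = 41
H (P2): min(2, 65, 80, 68) = 2
E (P1): max(69, 41, 2) = 69
J (P2): min(67, 10) = 10
K (P2): min(61, 77, 87, 49) = 49
I (P1): max(10, 49, 98) = 98
Root (P2): min(43, 69, 98, 33) = 33

33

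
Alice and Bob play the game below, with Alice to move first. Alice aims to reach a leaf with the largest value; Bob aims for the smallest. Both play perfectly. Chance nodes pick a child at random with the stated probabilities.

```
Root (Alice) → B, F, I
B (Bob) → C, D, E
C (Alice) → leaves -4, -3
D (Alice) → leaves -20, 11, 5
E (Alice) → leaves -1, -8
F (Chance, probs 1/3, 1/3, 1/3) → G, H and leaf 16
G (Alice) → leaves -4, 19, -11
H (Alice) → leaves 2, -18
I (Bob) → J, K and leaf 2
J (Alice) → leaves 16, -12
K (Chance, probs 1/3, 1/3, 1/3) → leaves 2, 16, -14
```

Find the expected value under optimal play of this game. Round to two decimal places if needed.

12.33

C (Alice): max(-4, -3) = -3
D (Alice): max(-20, 11, 5) = 11
E (Alice): max(-1, -8) = -1
B (Bob): min(-3, 11, -1) = -3
G (Alice): max(-4, 19, -11) = 19
H (Alice): max(2, -18) = 2
F (Chance): 1/3·19 + 1/3·2 + 1/3·16 = 12.33
J (Alice): max(16, -12) = 16
K (Chance): 1/3·2 + 1/3·16 + 1/3·-14 = 1.33
I (Bob): min(16, 1.33, 2) = 1.33
Root (Alice): max(-3, 12.33, 1.33) = 12.33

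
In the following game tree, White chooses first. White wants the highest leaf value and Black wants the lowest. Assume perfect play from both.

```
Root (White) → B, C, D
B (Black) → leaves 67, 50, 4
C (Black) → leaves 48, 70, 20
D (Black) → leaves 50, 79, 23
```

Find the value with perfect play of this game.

23

B (Black): min(67, 50, 4) = 4
C (Black): min(48, 70, 20) = 20
D (Black): min(50, 79, 23) = 23
Root (White): max(4, 20, 23) = 23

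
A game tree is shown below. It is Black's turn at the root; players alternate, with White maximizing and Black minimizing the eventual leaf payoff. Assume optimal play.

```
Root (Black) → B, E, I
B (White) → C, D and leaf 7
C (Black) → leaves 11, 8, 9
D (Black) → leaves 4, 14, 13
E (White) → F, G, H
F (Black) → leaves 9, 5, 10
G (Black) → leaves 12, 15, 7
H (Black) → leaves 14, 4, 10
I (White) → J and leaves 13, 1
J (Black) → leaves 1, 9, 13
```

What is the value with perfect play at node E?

F: min(9, 5, 10) = 5
G: min(12, 15, 7) = 7
H: min(14, 4, 10) = 4
E: max(5, 7, 4) = 7

7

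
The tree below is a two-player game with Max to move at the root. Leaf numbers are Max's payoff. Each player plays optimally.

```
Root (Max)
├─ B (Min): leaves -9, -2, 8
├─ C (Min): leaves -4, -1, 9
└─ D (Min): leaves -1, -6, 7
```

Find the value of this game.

-4

B (Min): min(-9, -2, 8) = -9
C (Min): min(-4, -1, 9) = -4
D (Min): min(-1, -6, 7) = -6
Root (Max): max(-9, -4, -6) = -4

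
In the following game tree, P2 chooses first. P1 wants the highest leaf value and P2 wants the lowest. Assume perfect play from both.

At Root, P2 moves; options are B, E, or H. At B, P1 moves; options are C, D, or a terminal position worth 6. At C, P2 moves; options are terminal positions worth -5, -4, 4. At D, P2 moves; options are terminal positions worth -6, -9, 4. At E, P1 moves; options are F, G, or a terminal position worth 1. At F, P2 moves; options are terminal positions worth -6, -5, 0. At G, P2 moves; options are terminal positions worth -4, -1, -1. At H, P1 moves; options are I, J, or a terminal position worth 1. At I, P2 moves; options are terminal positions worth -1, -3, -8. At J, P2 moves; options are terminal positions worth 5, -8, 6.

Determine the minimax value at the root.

C (P2): min(-5, -4, 4) = -5
D (P2): min(-6, -9, 4) = -9
B (P1): max(-5, -9, 6) = 6
F (P2): min(-6, -5, 0) = -6
G (P2): min(-4, -1, -1) = -4
E (P1): max(-6, -4, 1) = 1
I (P2): min(-1, -3, -8) = -8
J (P2): min(5, -8, 6) = -8
H (P1): max(-8, -8, 1) = 1
Root (P2): min(6, 1, 1) = 1

1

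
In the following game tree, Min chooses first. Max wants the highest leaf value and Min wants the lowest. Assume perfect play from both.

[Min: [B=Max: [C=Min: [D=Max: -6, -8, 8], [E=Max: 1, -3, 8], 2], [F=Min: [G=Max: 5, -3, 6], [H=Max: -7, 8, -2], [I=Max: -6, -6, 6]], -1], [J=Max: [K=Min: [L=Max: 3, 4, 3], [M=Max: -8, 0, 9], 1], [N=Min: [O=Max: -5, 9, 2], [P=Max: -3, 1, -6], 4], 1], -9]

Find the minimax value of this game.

-9

D (Max): max(-6, -8, 8) = 8
E (Max): max(1, -3, 8) = 8
C (Min): min(8, 8, 2) = 2
G (Max): max(5, -3, 6) = 6
H (Max): max(-7, 8, -2) = 8
I (Max): max(-6, -6, 6) = 6
F (Min): min(6, 8, 6) = 6
B (Max): max(2, 6, -1) = 6
L (Max): max(3, 4, 3) = 4
M (Max): max(-8, 0, 9) = 9
K (Min): min(4, 9, 1) = 1
O (Max): max(-5, 9, 2) = 9
P (Max): max(-3, 1, -6) = 1
N (Min): min(9, 1, 4) = 1
J (Max): max(1, 1, 1) = 1
Root (Min): min(6, 1, -9) = -9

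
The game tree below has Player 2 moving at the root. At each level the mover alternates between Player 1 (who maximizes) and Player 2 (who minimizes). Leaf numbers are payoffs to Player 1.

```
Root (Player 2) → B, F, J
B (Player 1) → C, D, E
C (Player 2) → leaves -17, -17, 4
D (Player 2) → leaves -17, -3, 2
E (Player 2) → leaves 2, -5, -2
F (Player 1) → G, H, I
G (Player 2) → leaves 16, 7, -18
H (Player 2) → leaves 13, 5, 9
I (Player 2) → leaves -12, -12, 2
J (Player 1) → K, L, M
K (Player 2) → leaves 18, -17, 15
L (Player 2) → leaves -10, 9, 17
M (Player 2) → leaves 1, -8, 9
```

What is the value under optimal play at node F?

5

G: min(16, 7, -18) = -18
H: min(13, 5, 9) = 5
I: min(-12, -12, 2) = -12
F: max(-18, 5, -12) = 5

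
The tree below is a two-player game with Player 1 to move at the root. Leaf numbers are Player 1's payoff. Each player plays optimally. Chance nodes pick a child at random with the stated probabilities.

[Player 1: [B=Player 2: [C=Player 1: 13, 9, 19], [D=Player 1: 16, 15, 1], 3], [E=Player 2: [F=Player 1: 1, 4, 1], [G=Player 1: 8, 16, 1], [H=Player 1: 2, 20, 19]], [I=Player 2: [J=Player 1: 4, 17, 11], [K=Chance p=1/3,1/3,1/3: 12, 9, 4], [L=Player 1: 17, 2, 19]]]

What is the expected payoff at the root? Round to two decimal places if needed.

C (Player 1): max(13, 9, 19) = 19
D (Player 1): max(16, 15, 1) = 16
B (Player 2): min(19, 16, 3) = 3
F (Player 1): max(1, 4, 1) = 4
G (Player 1): max(8, 16, 1) = 16
H (Player 1): max(2, 20, 19) = 20
E (Player 2): min(4, 16, 20) = 4
J (Player 1): max(4, 17, 11) = 17
K (Chance): 1/3·12 + 1/3·9 + 1/3·4 = 8.33
L (Player 1): max(17, 2, 19) = 19
I (Player 2): min(17, 8.33, 19) = 8.33
Root (Player 1): max(3, 4, 8.33) = 8.33

8.33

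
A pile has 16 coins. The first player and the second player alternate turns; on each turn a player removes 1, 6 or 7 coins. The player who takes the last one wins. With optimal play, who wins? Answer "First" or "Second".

Second

Compute winning (W) and losing (L) positions by backward induction:
i:   0  1  2  3  4  5  6  7  8  9 10 11 12 13 14 15 16
     L  W  L  W  L  W  W  W  W  W  W  W  L  W  L  W  L
Position 16 is L, so the second player wins.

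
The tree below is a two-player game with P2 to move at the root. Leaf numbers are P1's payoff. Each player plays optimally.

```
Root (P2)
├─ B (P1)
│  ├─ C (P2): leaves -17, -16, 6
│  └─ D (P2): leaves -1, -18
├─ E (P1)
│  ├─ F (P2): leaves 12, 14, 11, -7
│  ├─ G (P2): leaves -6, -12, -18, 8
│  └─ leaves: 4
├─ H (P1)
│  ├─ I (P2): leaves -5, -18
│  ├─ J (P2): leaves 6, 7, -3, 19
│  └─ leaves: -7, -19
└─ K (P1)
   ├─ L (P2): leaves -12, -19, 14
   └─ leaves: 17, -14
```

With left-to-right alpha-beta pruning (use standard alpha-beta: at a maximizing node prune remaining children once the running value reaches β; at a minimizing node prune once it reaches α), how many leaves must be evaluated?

19

C [α=-∞,β=+∞]: v=-17
D [α=-17,β=+∞]: v=-18
B [α=-∞,β=+∞]: v=-17
F [α=-∞,β=-17]: v=-7
E [α=-∞,β=-17]: v=-7 after child 1 ≥ β → β-cutoff, skip 2
I [α=-∞,β=-17]: v=-18
J [α=-18,β=-17]: v=-3
H [α=-∞,β=-17]: v=-3 after child 2 ≥ β → β-cutoff, skip 2
L [α=-∞,β=-17]: v=-19
K [α=-∞,β=-17]: v=17 after child 2 ≥ β → β-cutoff, skip 1
Root [α=-∞,β=+∞]: v=-17
Leaves evaluated: 19 of 27.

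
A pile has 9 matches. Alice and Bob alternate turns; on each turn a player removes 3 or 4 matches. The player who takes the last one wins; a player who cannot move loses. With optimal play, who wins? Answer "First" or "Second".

Second

Compute winning (W) and losing (L) positions by backward induction:
i:   0  1  2  3  4  5  6  7  8  9
     L  L  L  W  W  W  W  L  L  L
Position 9 is L, so the second player wins.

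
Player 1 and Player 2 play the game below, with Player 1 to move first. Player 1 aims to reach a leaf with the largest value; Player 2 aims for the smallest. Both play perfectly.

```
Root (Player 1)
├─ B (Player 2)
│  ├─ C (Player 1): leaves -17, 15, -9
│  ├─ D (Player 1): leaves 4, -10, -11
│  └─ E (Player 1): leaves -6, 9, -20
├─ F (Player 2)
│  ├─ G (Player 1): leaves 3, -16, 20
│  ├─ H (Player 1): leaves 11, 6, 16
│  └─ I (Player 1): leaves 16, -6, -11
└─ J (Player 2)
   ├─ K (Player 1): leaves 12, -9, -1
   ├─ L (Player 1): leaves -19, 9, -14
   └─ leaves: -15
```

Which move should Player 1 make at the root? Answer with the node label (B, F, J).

F

C (Player 1): max(-17, 15, -9) = 15
D (Player 1): max(4, -10, -11) = 4
E (Player 1): max(-6, 9, -20) = 9
B (Player 2): min(15, 4, 9) = 4
G (Player 1): max(3, -16, 20) = 20
H (Player 1): max(11, 6, 16) = 16
I (Player 1): max(16, -6, -11) = 16
F (Player 2): min(20, 16, 16) = 16
K (Player 1): max(12, -9, -1) = 12
L (Player 1): max(-19, 9, -14) = 9
J (Player 2): min(12, 9, -15) = -15
Root (Player 1): max(4, 16, -15) = 16
Player 1 picks the child with the highest value: F (value 16).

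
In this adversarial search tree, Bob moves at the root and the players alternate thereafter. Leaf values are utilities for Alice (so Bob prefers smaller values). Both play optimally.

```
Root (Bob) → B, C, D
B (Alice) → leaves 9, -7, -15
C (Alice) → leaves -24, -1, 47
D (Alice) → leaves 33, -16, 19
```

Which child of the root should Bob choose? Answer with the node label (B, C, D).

B

B (Alice): max(9, -7, -15) = 9
C (Alice): max(-24, -1, 47) = 47
D (Alice): max(33, -16, 19) = 33
Root (Bob): min(9, 47, 33) = 9
Bob picks the child with the lowest value: B (value 9).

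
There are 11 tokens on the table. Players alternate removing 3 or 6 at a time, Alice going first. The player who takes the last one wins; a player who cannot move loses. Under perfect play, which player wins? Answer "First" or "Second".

Second

Positions where the player to move wins (W) vs loses (L):
i:   0  1  2  3  4  5  6  7  8  9 10 11
     L  L  L  W  W  W  W  W  W  L  L  L
Position 11 is L, so the second player wins.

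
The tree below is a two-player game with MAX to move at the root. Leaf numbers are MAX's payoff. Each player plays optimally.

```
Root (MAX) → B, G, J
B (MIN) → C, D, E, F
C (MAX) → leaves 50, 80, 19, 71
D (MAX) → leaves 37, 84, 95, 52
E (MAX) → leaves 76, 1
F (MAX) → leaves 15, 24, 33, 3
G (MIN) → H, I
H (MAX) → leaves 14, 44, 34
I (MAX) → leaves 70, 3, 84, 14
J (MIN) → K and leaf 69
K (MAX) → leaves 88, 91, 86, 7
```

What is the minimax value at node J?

69

K: max(88, 91, 86, 7) = 91
J: min(91, 69) = 69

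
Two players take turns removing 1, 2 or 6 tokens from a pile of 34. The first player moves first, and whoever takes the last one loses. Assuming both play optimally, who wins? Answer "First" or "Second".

i:   0  1  2  3  4  5  6  7  8  9 10 11 12 13 14 15 16 17 18 19 20 21 22 23 24 25 26 27 28 29 30 31 32 33 34
     W  L  W  W  L  W  W  W  L  W  W  L  W  W  W  L  W  W  L  W  W  W  L  W  W  L  W  W  W  L  W  W  L  W  W
Position 34 is W, so the first player wins.

First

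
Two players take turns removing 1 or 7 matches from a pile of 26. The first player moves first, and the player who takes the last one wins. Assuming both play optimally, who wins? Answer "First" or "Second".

Second

i:   0  1  2  3  4  5  6  7  8  9 10 11 12 13 14 15 16 17 18 19 20 21 22 23 24 25 26
     L  W  L  W  L  W  L  W  L  W  L  W  L  W  L  W  L  W  L  W  L  W  L  W  L  W  L
Position 26 is L, so the second player wins.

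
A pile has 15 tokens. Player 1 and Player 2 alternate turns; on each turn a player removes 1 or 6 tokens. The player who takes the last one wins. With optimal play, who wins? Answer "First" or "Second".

First

Compute winning (W) and losing (L) positions by backward induction:
i:   0  1  2  3  4  5  6  7  8  9 10 11 12 13 14 15
     L  W  L  W  L  W  W  L  W  L  W  L  W  W  L  W
Position 15 is W, so the first player wins.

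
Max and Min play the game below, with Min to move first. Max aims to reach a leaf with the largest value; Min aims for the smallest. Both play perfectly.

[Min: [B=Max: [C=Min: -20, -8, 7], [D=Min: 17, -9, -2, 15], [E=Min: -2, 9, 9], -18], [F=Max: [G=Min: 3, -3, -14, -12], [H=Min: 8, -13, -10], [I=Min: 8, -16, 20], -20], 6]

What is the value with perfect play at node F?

G: min(3, -3, -14, -12) = -14
H: min(8, -13, -10) = -13
I: min(8, -16, 20) = -16
F: max(-14, -13, -16, -20) = -13

-13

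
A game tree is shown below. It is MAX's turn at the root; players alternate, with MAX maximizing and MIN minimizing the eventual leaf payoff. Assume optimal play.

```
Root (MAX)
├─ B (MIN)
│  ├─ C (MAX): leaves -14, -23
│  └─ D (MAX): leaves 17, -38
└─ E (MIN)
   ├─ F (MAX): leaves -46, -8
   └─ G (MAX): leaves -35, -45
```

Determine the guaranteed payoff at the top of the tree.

-14

C (MAX): max(-14, -23) = -14
D (MAX): max(17, -38) = 17
B (MIN): min(-14, 17) = -14
F (MAX): max(-46, -8) = -8
G (MAX): max(-35, -45) = -35
E (MIN): min(-8, -35) = -35
Root (MAX): max(-14, -35) = -14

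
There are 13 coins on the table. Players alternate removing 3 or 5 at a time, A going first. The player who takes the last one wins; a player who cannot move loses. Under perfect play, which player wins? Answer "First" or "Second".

Positions where the player to move wins (W) vs loses (L):
i:   0  1  2  3  4  5  6  7  8  9 10 11 12 13
     L  L  L  W  W  W  W  W  L  L  L  W  W  W
Position 13 is W, so the first player wins.

First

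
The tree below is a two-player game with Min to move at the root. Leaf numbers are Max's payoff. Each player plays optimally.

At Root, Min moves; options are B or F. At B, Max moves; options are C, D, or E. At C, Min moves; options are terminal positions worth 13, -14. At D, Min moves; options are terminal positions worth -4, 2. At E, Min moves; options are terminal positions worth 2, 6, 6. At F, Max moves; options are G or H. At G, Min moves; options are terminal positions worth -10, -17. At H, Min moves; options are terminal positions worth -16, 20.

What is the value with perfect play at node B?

2

C: min(13, -14) = -14
D: min(-4, 2) = -4
E: min(2, 6, 6) = 2
B: max(-14, -4, 2) = 2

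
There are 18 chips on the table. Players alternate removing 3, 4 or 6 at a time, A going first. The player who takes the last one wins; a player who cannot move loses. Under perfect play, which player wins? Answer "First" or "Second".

Second

W/L table (W = player to move can force a win):
i:   0  1  2  3  4  5  6  7  8  9 10 11 12 13 14 15 16 17 18
     L  L  L  W  W  W  W  W  W  L  L  L  W  W  W  W  W  W  L
Position 18 is L, so the second player wins.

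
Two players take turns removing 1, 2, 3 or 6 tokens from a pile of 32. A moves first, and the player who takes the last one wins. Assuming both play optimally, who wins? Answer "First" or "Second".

Mark each pile size as W (mover wins) or L (mover loses):
i:   0  1  2  3  4  5  6  7  8  9 10 11 12 13 14 15 16 17 18 19 20 21 22 23 24 25 26 27 28 29 30 31 32
     L  W  W  W  L  W  W  W  L  W  W  W  L  W  W  W  L  W  W  W  L  W  W  W  L  W  W  W  L  W  W  W  L
Position 32 is L, so the second player wins.

Second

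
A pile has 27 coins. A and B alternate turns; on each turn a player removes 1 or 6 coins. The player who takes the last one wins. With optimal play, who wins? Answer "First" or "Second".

Positions where the player to move wins (W) vs loses (L):
i:   0  1  2  3  4  5  6  7  8  9 10 11 12 13 14 15 16 17 18 19 20 21 22 23 24 25 26 27
     L  W  L  W  L  W  W  L  W  L  W  L  W  W  L  W  L  W  L  W  W  L  W  L  W  L  W  W
Position 27 is W, so the first player wins.

First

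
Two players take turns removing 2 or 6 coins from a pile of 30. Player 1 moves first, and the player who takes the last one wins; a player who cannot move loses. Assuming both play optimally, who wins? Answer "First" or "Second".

First

Mark each pile size as W (mover wins) or L (mover loses):
i:   0  1  2  3  4  5  6  7  8  9 10 11 12 13 14 15 16 17 18 19 20 21 22 23 24 25 26 27 28 29 30
     L  L  W  W  L  L  W  W  L  L  W  W  L  L  W  W  L  L  W  W  L  L  W  W  L  L  W  W  L  L  W
Position 30 is W, so the first player wins.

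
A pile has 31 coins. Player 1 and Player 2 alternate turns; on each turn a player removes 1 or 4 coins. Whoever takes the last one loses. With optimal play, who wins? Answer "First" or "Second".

Second

Positions where the player to move wins (W) vs loses (L):
i:   0  1  2  3  4  5  6  7  8  9 10 11 12 13 14 15 16 17 18 19 20 21 22 23 24 25 26 27 28 29 30 31
     W  L  W  L  W  W  L  W  L  W  W  L  W  L  W  W  L  W  L  W  W  L  W  L  W  W  L  W  L  W  W  L
Position 31 is L, so the second player wins.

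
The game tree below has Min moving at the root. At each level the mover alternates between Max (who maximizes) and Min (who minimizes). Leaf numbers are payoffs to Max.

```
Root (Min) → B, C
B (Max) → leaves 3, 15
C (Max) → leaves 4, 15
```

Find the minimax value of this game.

B (Max): max(3, 15) = 15
C (Max): max(4, 15) = 15
Root (Min): min(15, 15) = 15

15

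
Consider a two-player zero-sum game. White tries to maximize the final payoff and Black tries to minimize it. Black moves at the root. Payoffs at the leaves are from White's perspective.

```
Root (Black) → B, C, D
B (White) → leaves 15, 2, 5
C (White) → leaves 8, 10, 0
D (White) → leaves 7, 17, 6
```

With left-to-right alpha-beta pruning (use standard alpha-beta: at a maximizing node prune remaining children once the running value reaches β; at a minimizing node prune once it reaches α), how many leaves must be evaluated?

8

B [α=-∞,β=+∞]: v=15
C [α=-∞,β=15]: v=10
D [α=-∞,β=10]: v=17 after child 2 ≥ β → β-cutoff, skip 1
Root [α=-∞,β=+∞]: v=10
Leaves evaluated: 8 of 9.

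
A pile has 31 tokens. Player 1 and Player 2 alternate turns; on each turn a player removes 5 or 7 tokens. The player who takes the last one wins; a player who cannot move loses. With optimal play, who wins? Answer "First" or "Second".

First

W/L table (W = player to move can force a win):
i:   0  1  2  3  4  5  6  7  8  9 10 11 12 13 14 15 16 17 18 19 20 21 22 23 24 25 26 27 28 29 30 31
     L  L  L  L  L  W  W  W  W  W  W  W  L  L  L  L  L  W  W  W  W  W  W  W  L  L  L  L  L  W  W  W
Position 31 is W, so the first player wins.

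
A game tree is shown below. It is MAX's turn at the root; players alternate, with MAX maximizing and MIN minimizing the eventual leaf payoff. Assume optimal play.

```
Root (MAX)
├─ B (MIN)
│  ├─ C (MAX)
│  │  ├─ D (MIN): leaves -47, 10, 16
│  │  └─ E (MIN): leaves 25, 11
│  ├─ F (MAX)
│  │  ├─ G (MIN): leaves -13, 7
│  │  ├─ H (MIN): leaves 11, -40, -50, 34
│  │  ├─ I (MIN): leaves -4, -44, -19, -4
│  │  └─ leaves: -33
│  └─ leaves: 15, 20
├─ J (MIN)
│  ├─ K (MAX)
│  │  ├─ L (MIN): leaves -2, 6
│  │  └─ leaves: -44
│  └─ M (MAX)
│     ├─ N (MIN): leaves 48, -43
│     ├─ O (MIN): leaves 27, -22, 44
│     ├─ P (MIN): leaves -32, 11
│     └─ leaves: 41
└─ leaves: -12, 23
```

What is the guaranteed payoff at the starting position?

23

D (MIN): min(-47, 10, 16) = -47
E (MIN): min(25, 11) = 11
C (MAX): max(-47, 11) = 11
G (MIN): min(-13, 7) = -13
H (MIN): min(11, -40, -50, 34) = -50
I (MIN): min(-4, -44, -19, -4) = -44
F (MAX): max(-13, -50, -44, -33) = -13
B (MIN): min(11, -13, 15, 20) = -13
L (MIN): min(-2, 6) = -2
K (MAX): max(-2, -44) = -2
N (MIN): min(48, -43) = -43
O (MIN): min(27, -22, 44) = -22
P (MIN): min(-32, 11) = -32
M (MAX): max(-43, -22, -32, 41) = 41
J (MIN): min(-2, 41) = -2
Root (MAX): max(-13, -2, -12, 23) = 23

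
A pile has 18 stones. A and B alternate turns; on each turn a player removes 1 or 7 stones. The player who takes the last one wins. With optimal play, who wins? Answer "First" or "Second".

Second

Positions where the player to move wins (W) vs loses (L):
i:   0  1  2  3  4  5  6  7  8  9 10 11 12 13 14 15 16 17 18
     L  W  L  W  L  W  L  W  L  W  L  W  L  W  L  W  L  W  L
Position 18 is L, so the second player wins.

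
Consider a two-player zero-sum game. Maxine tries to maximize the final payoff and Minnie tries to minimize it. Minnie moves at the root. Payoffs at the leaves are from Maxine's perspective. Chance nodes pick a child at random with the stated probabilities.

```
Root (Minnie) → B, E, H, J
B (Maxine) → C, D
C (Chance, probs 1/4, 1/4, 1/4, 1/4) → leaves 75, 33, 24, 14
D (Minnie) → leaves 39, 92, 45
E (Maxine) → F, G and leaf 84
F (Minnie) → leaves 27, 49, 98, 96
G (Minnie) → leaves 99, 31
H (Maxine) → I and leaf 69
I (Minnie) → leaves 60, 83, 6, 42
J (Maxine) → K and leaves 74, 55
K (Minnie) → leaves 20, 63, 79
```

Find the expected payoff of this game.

39

C (Chance): 1/4·75 + 1/4·33 + 1/4·24 + 1/4·14 = 36.5
D (Minnie): min(39, 92, 45) = 39
B (Maxine): max(36.5, 39) = 39
F (Minnie): min(27, 49, 98, 96) = 27
G (Minnie): min(99, 31) = 31
E (Maxine): max(27, 31, 84) = 84
I (Minnie): min(60, 83, 6, 42) = 6
H (Maxine): max(6, 69) = 69
K (Minnie): min(20, 63, 79) = 20
J (Maxine): max(20, 74, 55) = 74
Root (Minnie): min(39, 84, 69, 74) = 39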